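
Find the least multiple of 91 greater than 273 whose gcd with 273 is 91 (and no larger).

364

273 = 91·3. Any t with gcd(t, 273) = 91 is a multiple of 91, say 91s, with s coprime to 3.
Need s > 273/91, so s ≥ 4. First s ≥ 4 with gcd(s, 3) = 1 is s = 4. Thus t = 91·4 = 364.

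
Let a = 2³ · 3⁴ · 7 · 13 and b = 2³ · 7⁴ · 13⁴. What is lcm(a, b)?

max exponent per prime: 2³ · 3⁴ · 7⁴ · 13⁴ = 44436574728

44436574728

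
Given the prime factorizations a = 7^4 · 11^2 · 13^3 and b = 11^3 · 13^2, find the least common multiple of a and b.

7021021007

max exponent per prime: 7^4 · 11^3 · 13^3 = 7021021007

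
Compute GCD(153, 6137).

Euclid: 6137 = 40·153 + 17; 153 = 9·17 + 0. Last nonzero remainder: 17.

17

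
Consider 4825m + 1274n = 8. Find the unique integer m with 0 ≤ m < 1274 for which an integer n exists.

550

gcd(4825, 1274) = 1 (Euclid: 4825 = 3·1274 + 1003; 1274 = 1·1003 + 271; 1003 = 3·271 + 190; 271 = 1·190 + 81; 190 = 2·81 + 28; 81 = 2·28 + 25; 28 = 1·25 + 3; 25 = 8·3 + 1; 3 = 3·1 + 0), and 1 | 8.
Extended Euclid: 4825·(-409) + 1274·(1549) = 1. Scale by 8: m₀ = -3272.
General solution m = m₀ + 1274t; reducing mod 1274 gives m = 550 (and n = -2083).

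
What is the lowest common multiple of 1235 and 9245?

2283515

gcd first: 9245 = 7·1235 + 600; 1235 = 2·600 + 35; 600 = 17·35 + 5; 35 = 7·5 + 0 → gcd = 5
lcm = 1235·9245/gcd = 11417575/5 = 2283515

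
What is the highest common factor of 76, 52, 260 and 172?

gcd(76, 52): 76 = 1·52 + 24; 52 = 2·24 + 4; 24 = 6·4 + 0 → 4
gcd(4, 260): 260 = 65·4 + 0 → 4
gcd(4, 172): 172 = 43·4 + 0 → 4

4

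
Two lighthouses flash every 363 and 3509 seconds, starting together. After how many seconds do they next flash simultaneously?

gcd first: 3509 = 9·363 + 242; 363 = 1·242 + 121; 242 = 2·121 + 0 → gcd = 121
lcm = 363·3509/gcd = 1273767/121 = 10527

10527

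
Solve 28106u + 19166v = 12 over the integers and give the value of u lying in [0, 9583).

2161

Euclid: 28106 = 1·19166 + 8940; 19166 = 2·8940 + 1286; 8940 = 6·1286 + 1224; 1286 = 1·1224 + 62; 1224 = 19·62 + 46; 62 = 1·46 + 16; 46 = 2·16 + 14; 16 = 1·14 + 2; 14 = 7·2 + 0 → gcd = 2; 12 = 2·6.
Back-substitution yields 28106·(-1237) + 19166·(1814) = 2, so one solution is u = -1237·6 = -7422, v = 1814·6 = 10884.
Solutions in u differ by 19166/2 = 9583; the one in [0, 9583) is -7422 mod 9583 = 2161.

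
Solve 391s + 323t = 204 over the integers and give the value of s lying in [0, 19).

Reduce mod 323: 391s ≡ 204 (mod 323). With g = gcd(391, 323) = 17 dividing 204, divide through: 23s ≡ 12 (mod 19).
Since gcd(23, 19) = 1, s ≡ 12·(23)⁻¹ ≡ 3 (mod 19). Smallest non-negative: 3.

3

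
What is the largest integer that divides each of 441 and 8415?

441 = 3² · 7²
8415 = 3² · 5 · 11 · 17
Common: 3² = 9

9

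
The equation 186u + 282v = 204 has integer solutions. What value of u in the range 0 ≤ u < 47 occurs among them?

39

gcd(186, 282) = 6 (Euclid: 282 = 1·186 + 96; 186 = 1·96 + 90; 96 = 1·90 + 6; 90 = 15·6 + 0), and 6 | 204.
Extended Euclid: 186·(-3) + 282·(2) = 6. Scale by 34: u₀ = -102.
General solution u = u₀ + 47t; reducing mod 47 gives u = 39 (and v = -25).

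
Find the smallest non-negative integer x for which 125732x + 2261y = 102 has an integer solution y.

5

Euclid: 125732 = 55·2261 + 1377; 2261 = 1·1377 + 884; 1377 = 1·884 + 493; 884 = 1·493 + 391; 493 = 1·391 + 102; 391 = 3·102 + 85; 102 = 1·85 + 17; 85 = 5·17 + 0 → gcd = 17; 102 = 17·6.
Back-substitution yields 125732·(23) + 2261·(-1279) = 17, so one solution is x = 23·6 = 138, y = -1279·6 = -7674.
Solutions in x differ by 2261/17 = 133; the one in [0, 133) is 138 mod 133 = 5.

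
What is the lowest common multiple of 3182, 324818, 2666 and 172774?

1038221944942

3182 = 2 · 37 · 43; 324818 = 2 · 13² · 31²; 2666 = 2 · 31 · 43; 172774 = 2 · 7² · 41 · 43
lcm takes max exponent of each prime: 2 · 7² · 13² · 31² · 37 · 41 · 43 = 1038221944942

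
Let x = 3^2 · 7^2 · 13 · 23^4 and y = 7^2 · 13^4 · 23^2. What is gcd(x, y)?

336973

min exponent per shared prime: 7^2 · 13 · 23^2 = 336973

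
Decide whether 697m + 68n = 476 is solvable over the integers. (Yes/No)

gcd(697, 68): 697 = 10·68 + 17; 68 = 4·17 + 0 → 17
17 divides 476, so a solution exists.

Yes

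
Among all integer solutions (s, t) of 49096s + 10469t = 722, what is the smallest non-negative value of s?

Euclid: 49096 = 4·10469 + 7220; 10469 = 1·7220 + 3249; 7220 = 2·3249 + 722; 3249 = 4·722 + 361; 722 = 2·361 + 0 → gcd = 361; 722 = 361·2.
Back-substitution yields 49096·(-13) + 10469·(61) = 361, so one solution is s = -13·2 = -26, t = 61·2 = 122.
Solutions in s differ by 10469/361 = 29; the one in [0, 29) is -26 mod 29 = 3.

3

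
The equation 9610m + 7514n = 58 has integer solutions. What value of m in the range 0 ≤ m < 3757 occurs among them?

2004

Reduce mod 7514: 9610m ≡ 58 (mod 7514). With g = gcd(9610, 7514) = 2 dividing 58, divide through: 4805m ≡ 29 (mod 3757).
Since gcd(4805, 3757) = 1, m ≡ 29·(4805)⁻¹ ≡ 2004 (mod 3757). Smallest non-negative: 2004.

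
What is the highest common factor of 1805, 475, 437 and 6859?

1805 = 5 · 19²; 475 = 5² · 19; 437 = 19 · 23; 6859 = 19³
gcd takes min exponent of each prime: 19 = 19

19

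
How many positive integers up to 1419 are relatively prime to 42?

Prime factors of 42: 2, 3, 7. Count integers ≤ 1419 divisible by none of them.
By inclusion–exclusion: 1419 − ⌊1419/2⌋ − ⌊1419/3⌋ − ⌊1419/7⌋ + ⌊1419/6⌋ + ⌊1419/14⌋ + ⌊1419/21⌋ − ⌊1419/42⌋ = 406.

406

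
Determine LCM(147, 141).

gcd first: 147 = 1·141 + 6; 141 = 23·6 + 3; 6 = 2·3 + 0 → gcd = 3
lcm = 147·141/gcd = 20727/3 = 6909

6909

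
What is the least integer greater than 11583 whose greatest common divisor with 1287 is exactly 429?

12012

Multiples of 429 above 11583: 429·28, 429·29, … . Need the cofactor coprime to 1287/429 = 3.
Checking s = 28, 29, … the first with gcd(s, 3) = 1 is s = 28, giving 12012.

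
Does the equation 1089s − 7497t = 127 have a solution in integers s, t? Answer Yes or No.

gcd(1089, 7497): 7497 = 6·1089 + 963; 1089 = 1·963 + 126; 963 = 7·126 + 81; 126 = 1·81 + 45; 81 = 1·45 + 36; 45 = 1·36 + 9; 36 = 4·9 + 0 → 9
9 does not divide 127, so a solution does not exist.

No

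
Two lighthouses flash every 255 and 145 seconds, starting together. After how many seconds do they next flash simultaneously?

7395

gcd first: 255 = 1·145 + 110; 145 = 1·110 + 35; 110 = 3·35 + 5; 35 = 7·5 + 0 → gcd = 5
lcm = 255·145/gcd = 36975/5 = 7395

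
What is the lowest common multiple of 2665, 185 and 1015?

lcm(2665, 185) = 2665·185/gcd = 493025/5 = 98605
lcm(98605, 1015) = 98605·1015/gcd = 100084075/5 = 20016815

20016815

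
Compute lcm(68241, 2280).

68241 = 3 · 23² · 43; 2280 = 2³ · 3 · 5 · 19
max exponents: 2³ · 3 · 5 · 19 · 23² · 43 = 51863160

51863160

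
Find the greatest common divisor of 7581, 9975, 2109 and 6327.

57

7581 = 3 · 7 · 19²; 9975 = 3 · 5² · 7 · 19; 2109 = 3 · 19 · 37; 6327 = 3² · 19 · 37
gcd takes min exponent of each prime: 3 · 19 = 57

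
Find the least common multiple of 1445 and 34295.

9911255

1445 = 5 · 17²; 34295 = 5 · 19³
max exponents: 5 · 17² · 19³ = 9911255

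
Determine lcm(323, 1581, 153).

lcm(323, 1581) = 323·1581/gcd = 510663/17 = 30039
lcm(30039, 153) = 30039·153/gcd = 4595967/51 = 90117

90117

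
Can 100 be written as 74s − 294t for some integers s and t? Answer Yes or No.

By Bézout, 74s − 294t = 100 has integer solutions iff gcd(74, 294) | 100.
Euclid: 294 = 3·74 + 72; 74 = 1·72 + 2; 72 = 36·2 + 0. gcd = 2; 100 mod 2 = 0. Yes.

Yes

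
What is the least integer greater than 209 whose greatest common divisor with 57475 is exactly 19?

228

Multiples of 19 above 209: 19·12, 19·13, … . Need the cofactor coprime to 57475/19 = 3025.
Checking s = 12, 13, … the first with gcd(s, 3025) = 1 is s = 12, giving 228.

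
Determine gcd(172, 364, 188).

172 = 2² · 43; 364 = 2² · 7 · 13; 188 = 2² · 47
gcd takes min exponent of each prime: 2² = 4

4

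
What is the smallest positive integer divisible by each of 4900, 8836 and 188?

10824100

4900 = 2² · 5² · 7²; 8836 = 2² · 47²; 188 = 2² · 47
lcm takes max exponent of each prime: 2² · 5² · 7² · 47² = 10824100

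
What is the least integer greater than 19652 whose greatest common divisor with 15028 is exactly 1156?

20808

Multiples of 1156 above 19652: 1156·18, 1156·19, … . Need the cofactor coprime to 15028/1156 = 13.
Checking s = 18, 19, … the first with gcd(s, 13) = 1 is s = 18, giving 20808.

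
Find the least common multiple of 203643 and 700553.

203643 = 3² · 11³ · 17; 700553 = 7² · 17 · 29²
max exponents: 3² · 7² · 11³ · 17 · 29² = 8391924387

8391924387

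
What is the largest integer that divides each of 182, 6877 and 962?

13

182 = 2 · 7 · 13; 6877 = 13 · 23²; 962 = 2 · 13 · 37
gcd takes min exponent of each prime: 13 = 13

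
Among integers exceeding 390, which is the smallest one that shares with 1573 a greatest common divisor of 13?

Multiples of 13 above 390: 13·31, 13·32, … . Need the cofactor coprime to 1573/13 = 121.
Checking s = 31, 32, … the first with gcd(s, 121) = 1 is s = 31, giving 403.

403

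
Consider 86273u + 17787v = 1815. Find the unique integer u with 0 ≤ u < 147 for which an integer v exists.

6

Euclid: 86273 = 4·17787 + 15125; 17787 = 1·15125 + 2662; 15125 = 5·2662 + 1815; 2662 = 1·1815 + 847; 1815 = 2·847 + 121; 847 = 7·121 + 0 → gcd = 121; 1815 = 121·15.
Back-substitution yields 86273·(20) + 17787·(-97) = 121, so one solution is u = 20·15 = 300, v = -97·15 = -1455.
Solutions in u differ by 17787/121 = 147; the one in [0, 147) is 300 mod 147 = 6.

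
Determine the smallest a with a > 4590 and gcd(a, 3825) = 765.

5355

Multiples of 765 above 4590: 765·7, 765·8, … . Need the cofactor coprime to 3825/765 = 5.
Checking s = 7, 8, … the first with gcd(s, 5) = 1 is s = 7, giving 5355.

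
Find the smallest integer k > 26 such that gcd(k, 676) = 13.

39

gcd(k, 676) = 13 forces 13 | k; write k = 13s. Then gcd(13s, 13·52) = 13·gcd(s, 52), so need gcd(s, 52) = 1.
13s > 26 gives s ≥ 3. The least s ≥ 3 coprime to 52 is 3, so k = 13·3 = 39.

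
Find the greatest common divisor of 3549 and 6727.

3549 = 3 · 7 · 13²
6727 = 7 · 31²
Common: 7 = 7

7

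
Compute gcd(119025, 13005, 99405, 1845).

gcd(119025, 13005): 119025 = 9·13005 + 1980; 13005 = 6·1980 + 1125; 1980 = 1·1125 + 855; 1125 = 1·855 + 270; 855 = 3·270 + 45; 270 = 6·45 + 0 → 45
gcd(45, 99405): 99405 = 2209·45 + 0 → 45
gcd(45, 1845): 1845 = 41·45 + 0 → 45

45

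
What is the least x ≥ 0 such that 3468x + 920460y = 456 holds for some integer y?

39547

Reduce mod 920460: 3468x ≡ 456 (mod 920460). With g = gcd(3468, 920460) = 12 dividing 456, divide through: 289x ≡ 38 (mod 76705).
Since gcd(289, 76705) = 1, x ≡ 38·(289)⁻¹ ≡ 39547 (mod 76705). Smallest non-negative: 39547.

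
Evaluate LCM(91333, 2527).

gcd first: 91333 = 36·2527 + 361; 2527 = 7·361 + 0 → gcd = 361
lcm = 91333·2527/gcd = 230798491/361 = 639331

639331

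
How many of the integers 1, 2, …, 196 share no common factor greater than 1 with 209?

209 = 11·19. Inclusion–exclusion on these primes:
196 − ⌊196/11⌋ − ⌊196/19⌋ + ⌊196/209⌋ = 169

169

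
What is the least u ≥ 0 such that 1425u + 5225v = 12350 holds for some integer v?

gcd(1425, 5225) = 475 (Euclid: 5225 = 3·1425 + 950; 1425 = 1·950 + 475; 950 = 2·475 + 0), and 475 | 12350.
Extended Euclid: 1425·(4) + 5225·(-1) = 475. Scale by 26: u₀ = 104.
General solution u = u₀ + 11t; reducing mod 11 gives u = 5 (and v = 1).

5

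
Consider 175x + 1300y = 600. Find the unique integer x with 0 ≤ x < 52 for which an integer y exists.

48

Reduce mod 1300: 175x ≡ 600 (mod 1300). With g = gcd(175, 1300) = 25 dividing 600, divide through: 7x ≡ 24 (mod 52).
Since gcd(7, 52) = 1, x ≡ 24·(7)⁻¹ ≡ 48 (mod 52). Smallest non-negative: 48.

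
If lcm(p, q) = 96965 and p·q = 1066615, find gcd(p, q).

11

From gcd × lcm = pq: gcd = 1066615 / 96965 = 11.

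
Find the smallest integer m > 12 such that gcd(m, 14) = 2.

16

gcd(m, 14) = 2 forces 2 | m; write m = 2s. Then gcd(2s, 2·7) = 2·gcd(s, 7), so need gcd(s, 7) = 1.
2s > 12 gives s ≥ 7. The least s ≥ 7 coprime to 7 is 8, so m = 2·8 = 16.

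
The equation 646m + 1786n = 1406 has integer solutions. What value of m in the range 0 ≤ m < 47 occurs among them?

gcd(646, 1786) = 38 (Euclid: 1786 = 2·646 + 494; 646 = 1·494 + 152; 494 = 3·152 + 38; 152 = 4·38 + 0), and 38 | 1406.
Extended Euclid: 646·(-11) + 1786·(4) = 38. Scale by 37: m₀ = -407.
General solution m = m₀ + 47t; reducing mod 47 gives m = 16 (and n = -5).

16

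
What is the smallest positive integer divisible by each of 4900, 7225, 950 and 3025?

3255613900

4900 = 2² · 5² · 7²; 7225 = 5² · 17²; 950 = 2 · 5² · 19; 3025 = 5² · 11²
lcm takes max exponent of each prime: 2² · 5² · 7² · 11² · 17² · 19 = 3255613900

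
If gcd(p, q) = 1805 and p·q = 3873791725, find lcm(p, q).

2146145

For any two positive integers, gcd × lcm equals their product. Hence lcm = 3873791725 / 1805 = 2146145.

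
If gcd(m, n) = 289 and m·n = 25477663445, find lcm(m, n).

88158005

Since gcd(m,n)·lcm(m,n) = mn, lcm = 25477663445/289 = 88158005.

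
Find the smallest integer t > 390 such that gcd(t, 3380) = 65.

3380 = 65·52. Any t with gcd(t, 3380) = 65 is a multiple of 65, say 65s, with s coprime to 52.
Need s > 390/65, so s ≥ 7. First s ≥ 7 with gcd(s, 52) = 1 is s = 7. Thus t = 65·7 = 455.

455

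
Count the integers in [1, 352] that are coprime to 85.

266

85 = 5·17. Inclusion–exclusion on these primes:
352 − ⌊352/5⌋ − ⌊352/17⌋ + ⌊352/85⌋ = 266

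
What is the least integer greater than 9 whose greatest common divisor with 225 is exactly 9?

225 = 9·25. Any t with gcd(t, 225) = 9 is a multiple of 9, say 9s, with s coprime to 25.
Need s > 9/9, so s ≥ 2. First s ≥ 2 with gcd(s, 25) = 1 is s = 2. Thus t = 9·2 = 18.

18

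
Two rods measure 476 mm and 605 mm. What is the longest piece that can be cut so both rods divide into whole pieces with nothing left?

476 = 2² · 7 · 17
605 = 5 · 11²
Common: 1 = 1

1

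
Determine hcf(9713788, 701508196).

1444

Euclid: 701508196 = 72·9713788 + 2115460; 9713788 = 4·2115460 + 1251948; 2115460 = 1·1251948 + 863512; 1251948 = 1·863512 + 388436; 863512 = 2·388436 + 86640; 388436 = 4·86640 + 41876; 86640 = 2·41876 + 2888; 41876 = 14·2888 + 1444; 2888 = 2·1444 + 0. Last nonzero remainder: 1444.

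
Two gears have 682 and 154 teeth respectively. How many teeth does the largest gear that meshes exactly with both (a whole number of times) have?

22

Euclid: 682 = 4·154 + 66; 154 = 2·66 + 22; 66 = 3·22 + 0. Last nonzero remainder: 22.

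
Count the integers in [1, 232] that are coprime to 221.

Prime factors of 221: 13, 17. Count integers ≤ 232 divisible by none of them.
By inclusion–exclusion: 232 − ⌊232/13⌋ − ⌊232/17⌋ + ⌊232/221⌋ = 203.

203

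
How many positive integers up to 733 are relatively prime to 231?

Prime factors of 231: 3, 7, 11. Count integers ≤ 733 divisible by none of them.
By inclusion–exclusion: 733 − ⌊733/3⌋ − ⌊733/7⌋ − ⌊733/11⌋ + ⌊733/21⌋ + ⌊733/33⌋ + ⌊733/77⌋ − ⌊733/231⌋ = 381.

381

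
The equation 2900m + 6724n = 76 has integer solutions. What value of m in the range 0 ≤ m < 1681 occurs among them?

582

Reduce mod 6724: 2900m ≡ 76 (mod 6724). With g = gcd(2900, 6724) = 4 dividing 76, divide through: 725m ≡ 19 (mod 1681).
Since gcd(725, 1681) = 1, m ≡ 19·(725)⁻¹ ≡ 582 (mod 1681). Smallest non-negative: 582.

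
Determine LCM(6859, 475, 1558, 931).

6859 = 19³; 475 = 5² · 19; 1558 = 2 · 19 · 41; 931 = 7² · 19
lcm takes max exponent of each prime: 2 · 5² · 7² · 19³ · 41 = 688986550

688986550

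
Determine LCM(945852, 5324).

945852 = 2² · 3 · 23² · 149; 5324 = 2² · 11³
max exponents: 2² · 3 · 11³ · 23² · 149 = 1258929012

1258929012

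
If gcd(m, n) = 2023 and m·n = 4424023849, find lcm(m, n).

2186863

For any two positive integers, gcd × lcm equals their product. Hence lcm = 4424023849 / 2023 = 2186863.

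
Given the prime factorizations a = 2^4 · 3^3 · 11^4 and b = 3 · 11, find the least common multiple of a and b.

6324912

max exponent per prime: 2^4 · 3^3 · 11^4 = 6324912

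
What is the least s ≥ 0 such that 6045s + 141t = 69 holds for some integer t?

4

Reduce mod 141: 6045s ≡ 69 (mod 141). With g = gcd(6045, 141) = 3 dividing 69, divide through: 2015s ≡ 23 (mod 47).
Since gcd(2015, 47) = 1, s ≡ 23·(2015)⁻¹ ≡ 4 (mod 47). Smallest non-negative: 4.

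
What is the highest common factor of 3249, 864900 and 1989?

gcd(3249, 864900): 864900 = 266·3249 + 666; 3249 = 4·666 + 585; 666 = 1·585 + 81; 585 = 7·81 + 18; 81 = 4·18 + 9; 18 = 2·9 + 0 → 9
gcd(9, 1989): 1989 = 221·9 + 0 → 9

9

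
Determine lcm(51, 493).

51 = 3 · 17; 493 = 17 · 29
max exponents: 3 · 17 · 29 = 1479

1479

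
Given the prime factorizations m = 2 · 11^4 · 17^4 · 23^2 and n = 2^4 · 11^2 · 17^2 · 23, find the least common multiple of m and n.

10350041253904

max exponent per prime: 2^4 · 11^4 · 17^4 · 23^2 = 10350041253904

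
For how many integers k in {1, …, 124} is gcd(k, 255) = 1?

63

255 = 3·5·17. Inclusion–exclusion on these primes:
124 − ⌊124/3⌋ − ⌊124/5⌋ − ⌊124/17⌋ + ⌊124/15⌋ + ⌊124/51⌋ + ⌊124/85⌋ − ⌊124/255⌋ = 63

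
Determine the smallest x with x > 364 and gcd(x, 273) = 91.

455

gcd(x, 273) = 91 forces 91 | x; write x = 91s. Then gcd(91s, 91·3) = 91·gcd(s, 3), so need gcd(s, 3) = 1.
91s > 364 gives s ≥ 5. The least s ≥ 5 coprime to 3 is 5, so x = 91·5 = 455.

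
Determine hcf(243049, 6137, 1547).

243049 = 17² · 29²; 6137 = 17 · 19²; 1547 = 7 · 13 · 17
gcd takes min exponent of each prime: 17 = 17

17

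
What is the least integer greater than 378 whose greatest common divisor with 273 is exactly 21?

gcd(t, 273) = 21 forces 21 | t; write t = 21s. Then gcd(21s, 21·13) = 21·gcd(s, 13), so need gcd(s, 13) = 1.
21s > 378 gives s ≥ 19. The least s ≥ 19 coprime to 13 is 19, so t = 21·19 = 399.

399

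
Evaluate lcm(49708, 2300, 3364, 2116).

lcm(49708, 2300) = 49708·2300/gcd = 114328400/4 = 28582100
lcm(28582100, 3364) = 28582100·3364/gcd = 96150184400/4 = 24037546100
lcm(24037546100, 2116) = 24037546100·2116/gcd = 50863447547600/92 = 552863560300

552863560300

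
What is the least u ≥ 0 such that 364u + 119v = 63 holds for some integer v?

Reduce mod 119: 364u ≡ 63 (mod 119). With g = gcd(364, 119) = 7 dividing 63, divide through: 52u ≡ 9 (mod 17).
Since gcd(52, 17) = 1, u ≡ 9·(52)⁻¹ ≡ 9 (mod 17). Smallest non-negative: 9.

9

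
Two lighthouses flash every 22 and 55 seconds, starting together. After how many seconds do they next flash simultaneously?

gcd first: 55 = 2·22 + 11; 22 = 2·11 + 0 → gcd = 11
lcm = 22·55/gcd = 1210/11 = 110

110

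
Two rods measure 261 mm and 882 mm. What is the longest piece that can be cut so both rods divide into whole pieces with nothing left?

Euclid: 882 = 3·261 + 99; 261 = 2·99 + 63; 99 = 1·63 + 36; 63 = 1·36 + 27; 36 = 1·27 + 9; 27 = 3·9 + 0. Last nonzero remainder: 9.

9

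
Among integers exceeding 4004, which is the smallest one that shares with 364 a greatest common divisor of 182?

gcd(a, 364) = 182 forces 182 | a; write a = 182s. Then gcd(182s, 182·2) = 182·gcd(s, 2), so need gcd(s, 2) = 1.
182s > 4004 gives s ≥ 23. The least s ≥ 23 coprime to 2 is 23, so a = 182·23 = 4186.

4186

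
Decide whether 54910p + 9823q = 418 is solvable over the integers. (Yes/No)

Yes

gcd(54910, 9823): 54910 = 5·9823 + 5795; 9823 = 1·5795 + 4028; 5795 = 1·4028 + 1767; 4028 = 2·1767 + 494; 1767 = 3·494 + 285; 494 = 1·285 + 209; 285 = 1·209 + 76; 209 = 2·76 + 57; 76 = 1·57 + 19; 57 = 3·19 + 0 → 19
19 divides 418, so a solution exists.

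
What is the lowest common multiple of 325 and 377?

325 = 5² · 13; 377 = 13 · 29
max exponents: 5² · 13 · 29 = 9425

9425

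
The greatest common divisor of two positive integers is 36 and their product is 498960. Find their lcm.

For any two positive integers, gcd × lcm equals their product. Hence lcm = 498960 / 36 = 13860.

13860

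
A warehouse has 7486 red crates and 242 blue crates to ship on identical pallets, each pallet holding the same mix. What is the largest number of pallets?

2

Euclid: 7486 = 30·242 + 226; 242 = 1·226 + 16; 226 = 14·16 + 2; 16 = 8·2 + 0. Last nonzero remainder: 2.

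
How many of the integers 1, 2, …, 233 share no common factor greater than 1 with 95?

177

95 = 5·19. Inclusion–exclusion on these primes:
233 − ⌊233/5⌋ − ⌊233/19⌋ + ⌊233/95⌋ = 177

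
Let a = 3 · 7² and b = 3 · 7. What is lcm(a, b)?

max exponent per prime: 3 · 7² = 147

147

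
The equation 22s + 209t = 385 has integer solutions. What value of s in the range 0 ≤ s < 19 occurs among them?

8

Reduce mod 209: 22s ≡ 385 (mod 209). With g = gcd(22, 209) = 11 dividing 385, divide through: 2s ≡ 35 (mod 19).
Since gcd(2, 19) = 1, s ≡ 35·(2)⁻¹ ≡ 8 (mod 19). Smallest non-negative: 8.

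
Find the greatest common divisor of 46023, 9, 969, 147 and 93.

gcd(46023, 9): 46023 = 5113·9 + 6; 9 = 1·6 + 3; 6 = 2·3 + 0 → 3
gcd(3, 969): 969 = 323·3 + 0 → 3
gcd(3, 147): 147 = 49·3 + 0 → 3
gcd(3, 93): 93 = 31·3 + 0 → 3

3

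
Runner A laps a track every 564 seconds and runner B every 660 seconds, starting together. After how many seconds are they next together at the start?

31020

gcd first: 660 = 1·564 + 96; 564 = 5·96 + 84; 96 = 1·84 + 12; 84 = 7·12 + 0 → gcd = 12
lcm = 564·660/gcd = 372240/12 = 31020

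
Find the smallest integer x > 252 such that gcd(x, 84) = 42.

Multiples of 42 above 252: 42·7, 42·8, … . Need the cofactor coprime to 84/42 = 2.
Checking s = 7, 8, … the first with gcd(s, 2) = 1 is s = 7, giving 294.

294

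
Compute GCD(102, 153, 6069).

102 = 2 · 3 · 17; 153 = 3² · 17; 6069 = 3 · 7 · 17²
gcd takes min exponent of each prime: 3 · 17 = 51

51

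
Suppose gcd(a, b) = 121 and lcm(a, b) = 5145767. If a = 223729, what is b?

Using ab = gcd(a,b)·lcm(a,b) = 121·5145767 = 622637807, we get b = 622637807/223729 = 2783.

2783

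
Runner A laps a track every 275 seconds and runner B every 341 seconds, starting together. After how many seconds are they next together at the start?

gcd first: 341 = 1·275 + 66; 275 = 4·66 + 11; 66 = 6·11 + 0 → gcd = 11
lcm = 275·341/gcd = 93775/11 = 8525

8525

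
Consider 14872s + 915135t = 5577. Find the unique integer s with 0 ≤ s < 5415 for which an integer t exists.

2031

Euclid: 915135 = 61·14872 + 7943; 14872 = 1·7943 + 6929; 7943 = 1·6929 + 1014; 6929 = 6·1014 + 845; 1014 = 1·845 + 169; 845 = 5·169 + 0 → gcd = 169; 5577 = 169·33.
Back-substitution yields 14872·(-923) + 915135·(15) = 169, so one solution is s = -923·33 = -30459, t = 15·33 = 495.
Solutions in s differ by 915135/169 = 5415; the one in [0, 5415) is -30459 mod 5415 = 2031.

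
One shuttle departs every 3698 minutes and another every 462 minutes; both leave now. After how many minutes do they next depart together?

854238

gcd first: 3698 = 8·462 + 2; 462 = 231·2 + 0 → gcd = 2
lcm = 3698·462/gcd = 1708476/2 = 854238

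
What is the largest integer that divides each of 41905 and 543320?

Euclid: 543320 = 12·41905 + 40460; 41905 = 1·40460 + 1445; 40460 = 28·1445 + 0. Last nonzero remainder: 1445.

1445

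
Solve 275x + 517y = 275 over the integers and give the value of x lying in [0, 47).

Euclid: 517 = 1·275 + 242; 275 = 1·242 + 33; 242 = 7·33 + 11; 33 = 3·11 + 0 → gcd = 11; 275 = 11·25.
Back-substitution yields 275·(-15) + 517·(8) = 11, so one solution is x = -15·25 = -375, y = 8·25 = 200.
Solutions in x differ by 517/11 = 47; the one in [0, 47) is -375 mod 47 = 1.

1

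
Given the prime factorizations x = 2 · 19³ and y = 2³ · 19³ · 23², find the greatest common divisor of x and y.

13718

min exponent per shared prime: 2 · 19³ = 13718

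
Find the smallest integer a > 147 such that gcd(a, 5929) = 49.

5929 = 49·121. Any a with gcd(a, 5929) = 49 is a multiple of 49, say 49s, with s coprime to 121.
Need s > 147/49, so s ≥ 4. First s ≥ 4 with gcd(s, 121) = 1 is s = 4. Thus a = 49·4 = 196.

196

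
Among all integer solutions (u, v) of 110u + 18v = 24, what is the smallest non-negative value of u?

3

Reduce mod 18: 110u ≡ 24 (mod 18). With g = gcd(110, 18) = 2 dividing 24, divide through: 55u ≡ 12 (mod 9).
Since gcd(55, 9) = 1, u ≡ 12·(55)⁻¹ ≡ 3 (mod 9). Smallest non-negative: 3.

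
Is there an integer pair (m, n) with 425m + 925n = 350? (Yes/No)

By Bézout, 425m + 925n = 350 has integer solutions iff gcd(425, 925) | 350.
Euclid: 925 = 2·425 + 75; 425 = 5·75 + 50; 75 = 1·50 + 25; 50 = 2·25 + 0. gcd = 25; 350 mod 25 = 0. Yes.

Yes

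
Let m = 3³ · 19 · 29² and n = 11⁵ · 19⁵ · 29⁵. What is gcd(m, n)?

15979

min exponent per shared prime: 19 · 29² = 15979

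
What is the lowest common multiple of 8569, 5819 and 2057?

847671187

lcm(8569, 5819) = 8569·5819/gcd = 49863011/11 = 4533001
lcm(4533001, 2057) = 4533001·2057/gcd = 9324383057/11 = 847671187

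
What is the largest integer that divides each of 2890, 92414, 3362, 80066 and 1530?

gcd(2890, 92414): 92414 = 31·2890 + 2824; 2890 = 1·2824 + 66; 2824 = 42·66 + 52; 66 = 1·52 + 14; 52 = 3·14 + 10; 14 = 1·10 + 4; 10 = 2·4 + 2; 4 = 2·2 + 0 → 2
gcd(2, 3362): 3362 = 1681·2 + 0 → 2
gcd(2, 80066): 80066 = 40033·2 + 0 → 2
gcd(2, 1530): 1530 = 765·2 + 0 → 2

2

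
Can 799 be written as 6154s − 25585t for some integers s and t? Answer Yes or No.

gcd(6154, 25585): 25585 = 4·6154 + 969; 6154 = 6·969 + 340; 969 = 2·340 + 289; 340 = 1·289 + 51; 289 = 5·51 + 34; 51 = 1·34 + 17; 34 = 2·17 + 0 → 17
17 divides 799, so a solution exists.

Yes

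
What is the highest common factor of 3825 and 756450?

3825 = 3² · 5² · 17
756450 = 2 · 3² · 5² · 41²
Common: 3² · 5² = 225

225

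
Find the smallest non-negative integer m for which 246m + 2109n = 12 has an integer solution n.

gcd(246, 2109) = 3 (Euclid: 2109 = 8·246 + 141; 246 = 1·141 + 105; 141 = 1·105 + 36; 105 = 2·36 + 33; 36 = 1·33 + 3; 33 = 11·3 + 0), and 3 | 12.
Extended Euclid: 246·(-60) + 2109·(7) = 3. Scale by 4: m₀ = -240.
General solution m = m₀ + 703t; reducing mod 703 gives m = 463 (and n = -54).

463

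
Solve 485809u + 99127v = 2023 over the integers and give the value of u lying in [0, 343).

252

Euclid: 485809 = 4·99127 + 89301; 99127 = 1·89301 + 9826; 89301 = 9·9826 + 867; 9826 = 11·867 + 289; 867 = 3·289 + 0 → gcd = 289; 2023 = 289·7.
Back-substitution yields 485809·(-111) + 99127·(544) = 289, so one solution is u = -111·7 = -777, v = 544·7 = 3808.
Solutions in u differ by 99127/289 = 343; the one in [0, 343) is -777 mod 343 = 252.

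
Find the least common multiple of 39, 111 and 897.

33189

lcm(39, 111) = 39·111/gcd = 4329/3 = 1443
lcm(1443, 897) = 1443·897/gcd = 1294371/39 = 33189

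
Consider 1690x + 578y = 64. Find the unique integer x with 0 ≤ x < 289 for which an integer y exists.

235

gcd(1690, 578) = 2 (Euclid: 1690 = 2·578 + 534; 578 = 1·534 + 44; 534 = 12·44 + 6; 44 = 7·6 + 2; 6 = 3·2 + 0), and 2 | 64.
Extended Euclid: 1690·(-92) + 578·(269) = 2. Scale by 32: x₀ = -2944.
General solution x = x₀ + 289t; reducing mod 289 gives x = 235 (and y = -687).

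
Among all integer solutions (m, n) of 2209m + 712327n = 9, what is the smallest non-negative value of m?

434039

Euclid: 712327 = 322·2209 + 1029; 2209 = 2·1029 + 151; 1029 = 6·151 + 123; 151 = 1·123 + 28; 123 = 4·28 + 11; 28 = 2·11 + 6; 11 = 1·6 + 5; 6 = 1·5 + 1; 5 = 5·1 + 0 → gcd = 1; 9 = 1·9.
Back-substitution yields 2209·(127374) + 712327·(-395) = 1, so one solution is m = 127374·9 = 1146366, n = -395·9 = -3555.
Solutions in m differ by 712327/1 = 712327; the one in [0, 712327) is 1146366 mod 712327 = 434039.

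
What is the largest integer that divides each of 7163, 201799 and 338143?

gcd(7163, 201799): 201799 = 28·7163 + 1235; 7163 = 5·1235 + 988; 1235 = 1·988 + 247; 988 = 4·247 + 0 → 247
gcd(247, 338143): 338143 = 1369·247 + 0 → 247

247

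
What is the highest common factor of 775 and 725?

775 = 5² · 31
725 = 5² · 29
Common: 5² = 25

25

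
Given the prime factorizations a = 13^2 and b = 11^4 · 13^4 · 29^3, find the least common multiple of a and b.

max exponent per prime: 11^4 · 13^4 · 29^3 = 10198543286789

10198543286789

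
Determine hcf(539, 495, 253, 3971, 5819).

11

gcd(539, 495): 539 = 1·495 + 44; 495 = 11·44 + 11; 44 = 4·11 + 0 → 11
gcd(11, 253): 253 = 23·11 + 0 → 11
gcd(11, 3971): 3971 = 361·11 + 0 → 11
gcd(11, 5819): 5819 = 529·11 + 0 → 11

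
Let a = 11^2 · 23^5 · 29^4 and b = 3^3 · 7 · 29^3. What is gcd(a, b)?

24389

min exponent per shared prime: 29^3 = 24389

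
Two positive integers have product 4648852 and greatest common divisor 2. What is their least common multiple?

Since gcd(m,n)·lcm(m,n) = mn, lcm = 4648852/2 = 2324426.

2324426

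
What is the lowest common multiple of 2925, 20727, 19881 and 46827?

1647295424775

2925 = 3² · 5² · 13; 20727 = 3² · 7² · 47; 19881 = 3² · 47²; 46827 = 3² · 11² · 43
lcm takes max exponent of each prime: 3² · 5² · 7² · 11² · 13 · 43 · 47² = 1647295424775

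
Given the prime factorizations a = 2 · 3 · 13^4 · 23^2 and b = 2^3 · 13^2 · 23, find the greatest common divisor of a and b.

7774

min exponent per shared prime: 2 · 13^2 · 23 = 7774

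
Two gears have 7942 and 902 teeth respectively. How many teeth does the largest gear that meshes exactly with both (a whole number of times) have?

Euclid: 7942 = 8·902 + 726; 902 = 1·726 + 176; 726 = 4·176 + 22; 176 = 8·22 + 0. Last nonzero remainder: 22.

22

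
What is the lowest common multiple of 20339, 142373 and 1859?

20339 = 11 · 43²; 142373 = 7 · 11 · 43²; 1859 = 11 · 13²
lcm takes max exponent of each prime: 7 · 11 · 13² · 43² = 24061037

24061037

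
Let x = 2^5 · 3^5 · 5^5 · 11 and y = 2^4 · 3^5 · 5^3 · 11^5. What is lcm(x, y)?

max exponent per prime: 2^5 · 3^5 · 5^5 · 11^5 = 3913539300000

3913539300000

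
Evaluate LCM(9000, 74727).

gcd first: 74727 = 8·9000 + 2727; 9000 = 3·2727 + 819; 2727 = 3·819 + 270; 819 = 3·270 + 9; 270 = 30·9 + 0 → gcd = 9
lcm = 9000·74727/gcd = 672543000/9 = 74727000

74727000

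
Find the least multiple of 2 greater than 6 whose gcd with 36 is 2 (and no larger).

10

36 = 2·18. Any x with gcd(x, 36) = 2 is a multiple of 2, say 2s, with s coprime to 18.
Need s > 6/2, so s ≥ 4. First s ≥ 4 with gcd(s, 18) = 1 is s = 5. Thus x = 2·5 = 10.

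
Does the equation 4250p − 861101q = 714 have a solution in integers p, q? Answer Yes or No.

By Bézout, 4250p − 861101q = 714 has integer solutions iff gcd(4250, 861101) | 714.
Euclid: 861101 = 202·4250 + 2601; 4250 = 1·2601 + 1649; 2601 = 1·1649 + 952; 1649 = 1·952 + 697; 952 = 1·697 + 255; 697 = 2·255 + 187; 255 = 1·187 + 68; 187 = 2·68 + 51; 68 = 1·51 + 17; 51 = 3·17 + 0. gcd = 17; 714 mod 17 = 0. Yes.

Yes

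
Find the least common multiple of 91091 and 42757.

91091 = 7² · 11 · 13²; 42757 = 11 · 13² · 23
max exponents: 7² · 11 · 13² · 23 = 2095093

2095093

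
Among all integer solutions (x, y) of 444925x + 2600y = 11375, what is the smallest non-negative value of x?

3

gcd(444925, 2600) = 325 (Euclid: 444925 = 171·2600 + 325; 2600 = 8·325 + 0), and 325 | 11375.
Extended Euclid: 444925·(1) + 2600·(-171) = 325. Scale by 35: x₀ = 35.
General solution x = x₀ + 8t; reducing mod 8 gives x = 3 (and y = -509).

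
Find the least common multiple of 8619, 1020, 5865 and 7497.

582816780

8619 = 3 · 13² · 17; 1020 = 2² · 3 · 5 · 17; 5865 = 3 · 5 · 17 · 23; 7497 = 3² · 7² · 17
lcm takes max exponent of each prime: 2² · 3² · 5 · 7² · 13² · 17 · 23 = 582816780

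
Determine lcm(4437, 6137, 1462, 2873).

23279936238

4437 = 3² · 17 · 29; 6137 = 17 · 19²; 1462 = 2 · 17 · 43; 2873 = 13² · 17
lcm takes max exponent of each prime: 2 · 3² · 13² · 17 · 19² · 29 · 43 = 23279936238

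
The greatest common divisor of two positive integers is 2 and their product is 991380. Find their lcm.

495690

Since gcd(u,v)·lcm(u,v) = uv, lcm = 991380/2 = 495690.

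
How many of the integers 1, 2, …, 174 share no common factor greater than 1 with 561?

99

Prime factors of 561: 3, 11, 17. Count integers ≤ 174 divisible by none of them.
By inclusion–exclusion: 174 − ⌊174/3⌋ − ⌊174/11⌋ − ⌊174/17⌋ + ⌊174/33⌋ + ⌊174/51⌋ + ⌊174/187⌋ − ⌊174/561⌋ = 99.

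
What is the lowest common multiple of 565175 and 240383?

gcd first: 565175 = 2·240383 + 84409; 240383 = 2·84409 + 71565; 84409 = 1·71565 + 12844; 71565 = 5·12844 + 7345; 12844 = 1·7345 + 5499; 7345 = 1·5499 + 1846; 5499 = 2·1846 + 1807; 1846 = 1·1807 + 39; 1807 = 46·39 + 13; 39 = 3·13 + 0 → gcd = 13
lcm = 565175·240383/gcd = 135858462025/13 = 10450650925

10450650925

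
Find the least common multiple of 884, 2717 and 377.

lcm(884, 2717) = 884·2717/gcd = 2401828/13 = 184756
lcm(184756, 377) = 184756·377/gcd = 69653012/13 = 5357924

5357924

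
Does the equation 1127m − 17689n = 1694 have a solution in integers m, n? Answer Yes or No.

By Bézout, 1127m − 17689n = 1694 has integer solutions iff gcd(1127, 17689) | 1694.
Euclid: 17689 = 15·1127 + 784; 1127 = 1·784 + 343; 784 = 2·343 + 98; 343 = 3·98 + 49; 98 = 2·49 + 0. gcd = 49; 1694 mod 49 = 28. No.

No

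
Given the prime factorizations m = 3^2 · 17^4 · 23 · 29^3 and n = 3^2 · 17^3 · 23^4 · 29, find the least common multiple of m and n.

max exponent per prime: 3^2 · 17^4 · 23^4 · 29^3 = 5130309107939661

5130309107939661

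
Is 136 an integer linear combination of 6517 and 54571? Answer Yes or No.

By Bézout, 6517p − 54571q = 136 has integer solutions iff gcd(6517, 54571) | 136.
Euclid: 54571 = 8·6517 + 2435; 6517 = 2·2435 + 1647; 2435 = 1·1647 + 788; 1647 = 2·788 + 71; 788 = 11·71 + 7; 71 = 10·7 + 1; 7 = 7·1 + 0. gcd = 1; 136 mod 1 = 0. Yes.

Yes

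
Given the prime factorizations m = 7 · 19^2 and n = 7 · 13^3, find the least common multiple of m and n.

max exponent per prime: 7 · 13^3 · 19^2 = 5551819

5551819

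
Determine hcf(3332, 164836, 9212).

196

gcd(3332, 164836): 164836 = 49·3332 + 1568; 3332 = 2·1568 + 196; 1568 = 8·196 + 0 → 196
gcd(196, 9212): 9212 = 47·196 + 0 → 196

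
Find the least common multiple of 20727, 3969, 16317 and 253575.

3968702325

20727 = 3² · 7² · 47; 3969 = 3⁴ · 7²; 16317 = 3² · 7² · 37; 253575 = 3² · 5² · 7² · 23
lcm takes max exponent of each prime: 3⁴ · 5² · 7² · 23 · 37 · 47 = 3968702325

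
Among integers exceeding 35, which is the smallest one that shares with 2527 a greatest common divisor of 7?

gcd(a, 2527) = 7 forces 7 | a; write a = 7s. Then gcd(7s, 7·361) = 7·gcd(s, 361), so need gcd(s, 361) = 1.
7s > 35 gives s ≥ 6. The least s ≥ 6 coprime to 361 is 6, so a = 7·6 = 42.

42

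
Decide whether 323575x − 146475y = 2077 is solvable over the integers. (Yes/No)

By Bézout, 323575x − 146475y = 2077 has integer solutions iff gcd(323575, 146475) | 2077.
Euclid: 323575 = 2·146475 + 30625; 146475 = 4·30625 + 23975; 30625 = 1·23975 + 6650; 23975 = 3·6650 + 4025; 6650 = 1·4025 + 2625; 4025 = 1·2625 + 1400; 2625 = 1·1400 + 1225; 1400 = 1·1225 + 175; 1225 = 7·175 + 0. gcd = 175; 2077 mod 175 = 152. No.

No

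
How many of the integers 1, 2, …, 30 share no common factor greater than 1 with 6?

10

Prime factors of 6: 2, 3. Count integers ≤ 30 divisible by none of them.
By inclusion–exclusion: 30 − ⌊30/2⌋ − ⌊30/3⌋ + ⌊30/6⌋ = 10.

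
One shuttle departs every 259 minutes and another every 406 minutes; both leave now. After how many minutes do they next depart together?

259 = 7 · 37; 406 = 2 · 7 · 29
max exponents: 2 · 7 · 29 · 37 = 15022

15022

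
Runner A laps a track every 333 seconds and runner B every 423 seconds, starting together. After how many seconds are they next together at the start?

15651

333 = 3² · 37; 423 = 3² · 47
max exponents: 3² · 37 · 47 = 15651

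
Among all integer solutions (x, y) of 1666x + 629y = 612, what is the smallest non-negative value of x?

20

Reduce mod 629: 1666x ≡ 612 (mod 629). With g = gcd(1666, 629) = 17 dividing 612, divide through: 98x ≡ 36 (mod 37).
Since gcd(98, 37) = 1, x ≡ 36·(98)⁻¹ ≡ 20 (mod 37). Smallest non-negative: 20.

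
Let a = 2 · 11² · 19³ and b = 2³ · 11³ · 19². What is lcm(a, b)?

73034632

max exponent per prime: 2³ · 11³ · 19³ = 73034632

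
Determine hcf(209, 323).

19

209 = 11 · 19
323 = 17 · 19
Common: 19 = 19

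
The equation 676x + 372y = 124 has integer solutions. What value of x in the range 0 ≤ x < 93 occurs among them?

31

gcd(676, 372) = 4 (Euclid: 676 = 1·372 + 304; 372 = 1·304 + 68; 304 = 4·68 + 32; 68 = 2·32 + 4; 32 = 8·4 + 0), and 4 | 124.
Extended Euclid: 676·(-11) + 372·(20) = 4. Scale by 31: x₀ = -341.
General solution x = x₀ + 93t; reducing mod 93 gives x = 31 (and y = -56).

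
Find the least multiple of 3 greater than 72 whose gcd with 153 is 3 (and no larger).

75

Multiples of 3 above 72: 3·25, 3·26, … . Need the cofactor coprime to 153/3 = 51.
Checking s = 25, 26, … the first with gcd(s, 51) = 1 is s = 25, giving 75.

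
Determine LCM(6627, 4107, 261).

6627 = 3 · 47²; 4107 = 3 · 37²; 261 = 3² · 29
lcm takes max exponent of each prime: 3² · 29 · 37² · 47² = 789295581

789295581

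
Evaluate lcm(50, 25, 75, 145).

4350

50 = 2 · 5²; 25 = 5²; 75 = 3 · 5²; 145 = 5 · 29
lcm takes max exponent of each prime: 2 · 3 · 5² · 29 = 4350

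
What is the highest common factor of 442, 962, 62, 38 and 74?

gcd(442, 962): 962 = 2·442 + 78; 442 = 5·78 + 52; 78 = 1·52 + 26; 52 = 2·26 + 0 → 26
gcd(26, 62): 62 = 2·26 + 10; 26 = 2·10 + 6; 10 = 1·6 + 4; 6 = 1·4 + 2; 4 = 2·2 + 0 → 2
gcd(2, 38): 38 = 19·2 + 0 → 2
gcd(2, 74): 74 = 37·2 + 0 → 2

2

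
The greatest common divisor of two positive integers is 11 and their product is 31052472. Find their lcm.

2822952

Since gcd(p,q)·lcm(p,q) = pq, lcm = 31052472/11 = 2822952.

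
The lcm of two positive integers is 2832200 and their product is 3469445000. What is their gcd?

From gcd × lcm = mn: gcd = 3469445000 / 2832200 = 1225.

1225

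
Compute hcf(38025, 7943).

169

38025 = 3² · 5² · 13²
7943 = 13² · 47
Common: 13² = 169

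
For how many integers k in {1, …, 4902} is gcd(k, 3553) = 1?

3974

Prime factors of 3553: 11, 17, 19. Count integers ≤ 4902 divisible by none of them.
By inclusion–exclusion: 4902 − ⌊4902/11⌋ − ⌊4902/17⌋ − ⌊4902/19⌋ + ⌊4902/187⌋ + ⌊4902/209⌋ + ⌊4902/323⌋ − ⌊4902/3553⌋ = 3974.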